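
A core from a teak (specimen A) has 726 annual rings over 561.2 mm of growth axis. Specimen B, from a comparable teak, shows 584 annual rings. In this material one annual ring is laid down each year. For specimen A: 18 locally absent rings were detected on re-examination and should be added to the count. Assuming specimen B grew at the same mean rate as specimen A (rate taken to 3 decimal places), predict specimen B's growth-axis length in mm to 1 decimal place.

440.3 mm

Specimen A: true annual ring count = 726 + 18 = 744.
A: 561.2 mm over 744 years gives 561.2 / 744 ≈ 0.754 mm per year.
For B, 0.754 mm/year × 584 years = 440.3 mm.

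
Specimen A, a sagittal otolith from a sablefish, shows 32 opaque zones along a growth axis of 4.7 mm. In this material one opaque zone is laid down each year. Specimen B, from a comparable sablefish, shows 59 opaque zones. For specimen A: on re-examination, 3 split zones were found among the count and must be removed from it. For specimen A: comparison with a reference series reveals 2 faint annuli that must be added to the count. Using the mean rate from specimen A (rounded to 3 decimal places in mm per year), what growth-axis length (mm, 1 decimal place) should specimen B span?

Specimen A: correcting the raw count gives 32 − 3 + 2 = 31 true opaque zones.
A: Extension rate ≈ 4.7 / 31 = 0.152 mm per year.
Length of B = 0.152 × 59 = 9.0 mm.

9.0 mm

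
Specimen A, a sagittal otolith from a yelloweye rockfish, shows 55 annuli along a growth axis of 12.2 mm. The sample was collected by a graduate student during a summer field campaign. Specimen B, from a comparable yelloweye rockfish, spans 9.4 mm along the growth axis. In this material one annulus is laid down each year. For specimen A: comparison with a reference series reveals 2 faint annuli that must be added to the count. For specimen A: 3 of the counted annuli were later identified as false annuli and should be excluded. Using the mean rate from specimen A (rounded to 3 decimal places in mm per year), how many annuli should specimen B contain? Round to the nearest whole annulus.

Specimen A: after corrections the count is 55 − 3 + 2 = 54 annuli.
A: Mean rate = 12.2 mm / 54 years ≈ 0.226 mm per year.
Specimen B: 9.4 mm / 0.226 mm per year = 41.59 years ≈ 42 annuli.

42 annuli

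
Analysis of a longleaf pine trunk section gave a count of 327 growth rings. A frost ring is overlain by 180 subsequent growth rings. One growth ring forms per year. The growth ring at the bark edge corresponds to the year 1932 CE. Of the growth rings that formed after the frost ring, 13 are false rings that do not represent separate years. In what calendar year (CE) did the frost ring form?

1765 CE

180 growth rings formed after the frost ring.
Removing the 13 false growth rings leaves 180 − 13 = 167 true growth rings beyond the frost ring.
The growth ring at the bark edge is 1932 CE, so the frost ring dates to 1932 − 167 = 1765 CE.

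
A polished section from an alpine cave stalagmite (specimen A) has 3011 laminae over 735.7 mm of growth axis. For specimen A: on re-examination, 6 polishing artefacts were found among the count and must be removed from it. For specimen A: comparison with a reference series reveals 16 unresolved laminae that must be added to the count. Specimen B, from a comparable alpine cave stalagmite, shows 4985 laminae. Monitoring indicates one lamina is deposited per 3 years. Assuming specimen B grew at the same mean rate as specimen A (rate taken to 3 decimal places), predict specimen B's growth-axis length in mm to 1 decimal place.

1211.4 mm

Specimen A: adjusted count: 3011 − 6 + 16 = 3021 laminae.
Specimen A: 3021 laminae at 3 years each span 3021 × 3 = 9063 years.
A: 735.7 mm over 9063 years gives 735.7 / 9063 ≈ 0.081 mm/yr.
Specimen B: 4985 laminae at 3 years each span 4985 × 3 = 14955 years. B's length ≈ 0.081 × 14955 = 1211.4 mm.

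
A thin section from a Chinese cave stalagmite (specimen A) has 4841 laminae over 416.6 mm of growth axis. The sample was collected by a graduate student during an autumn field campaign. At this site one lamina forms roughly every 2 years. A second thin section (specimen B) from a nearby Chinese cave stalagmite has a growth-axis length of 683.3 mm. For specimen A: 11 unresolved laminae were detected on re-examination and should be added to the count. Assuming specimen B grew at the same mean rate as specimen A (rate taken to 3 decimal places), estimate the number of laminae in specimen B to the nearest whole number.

7945 laminae

Specimen A: correcting the raw count gives 4841 + 11 = 4852 true laminae.
Specimen A: 4852 laminae at 2 years each span 4852 × 2 = 9704 years.
A: 416.6 mm over 9704 years gives 416.6 / 9704 ≈ 0.043 mm per year.
B spans 683.3 / 0.043 = 15890.70 years; at 2 years per lamina that is 15890.70 / 2 ≈ 7945 laminae.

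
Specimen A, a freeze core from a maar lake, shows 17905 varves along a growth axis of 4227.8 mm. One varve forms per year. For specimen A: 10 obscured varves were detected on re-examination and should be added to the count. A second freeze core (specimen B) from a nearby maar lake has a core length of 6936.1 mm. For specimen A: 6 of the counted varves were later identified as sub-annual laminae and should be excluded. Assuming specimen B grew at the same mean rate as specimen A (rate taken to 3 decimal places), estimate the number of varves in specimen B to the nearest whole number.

29390 varves

Specimen A: adjusted count: 17905 − 6 + 10 = 17909 varves.
A: Extension rate ≈ 4227.8 / 17909 = 0.236 mm/year.
Specimen B: 6936.1 mm / 0.236 mm per year = 29390.25 years ≈ 29390 varves.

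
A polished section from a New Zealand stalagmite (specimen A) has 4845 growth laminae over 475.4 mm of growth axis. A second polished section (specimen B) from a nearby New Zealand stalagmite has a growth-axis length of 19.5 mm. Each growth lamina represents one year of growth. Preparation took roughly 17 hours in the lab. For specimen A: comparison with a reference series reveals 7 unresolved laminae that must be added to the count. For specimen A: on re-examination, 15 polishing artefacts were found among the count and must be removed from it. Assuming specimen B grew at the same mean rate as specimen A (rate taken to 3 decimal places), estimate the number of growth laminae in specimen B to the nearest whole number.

Specimen A: correcting the raw count gives 4845 − 15 + 7 = 4837 true growth laminae.
A: Extension rate ≈ 475.4 / 4837 = 0.098 mm/yr.
Specimen B: 19.5 mm / 0.098 mm per year = 198.98 years ≈ 199 growth laminae.

199 growth laminae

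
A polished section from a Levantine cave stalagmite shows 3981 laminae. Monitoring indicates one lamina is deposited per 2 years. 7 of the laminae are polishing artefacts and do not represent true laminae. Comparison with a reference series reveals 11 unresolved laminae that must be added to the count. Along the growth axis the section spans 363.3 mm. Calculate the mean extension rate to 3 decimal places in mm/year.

Adjusted count: 3981 − 7 + 11 = 3985 laminae.
3985 laminae at 2 years each span 3985 × 2 = 7970 years.
363.3 mm over 7970 years gives 363.3 / 7970 ≈ 0.046 mm/year.

0.046 mm/year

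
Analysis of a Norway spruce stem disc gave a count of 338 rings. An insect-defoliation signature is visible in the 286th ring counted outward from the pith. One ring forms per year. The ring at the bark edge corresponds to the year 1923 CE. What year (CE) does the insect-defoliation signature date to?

1871 CE

Between ring 286 and the bark edge there are 338 − 286 = 52 rings.
The ring at the bark edge is 1923 CE, so the insect-defoliation signature dates to 1923 − 52 = 1871 CE.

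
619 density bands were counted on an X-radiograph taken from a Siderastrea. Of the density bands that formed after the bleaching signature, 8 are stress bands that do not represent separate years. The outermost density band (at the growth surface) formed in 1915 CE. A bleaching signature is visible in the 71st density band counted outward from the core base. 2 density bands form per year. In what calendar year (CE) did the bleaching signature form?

1645 CE

Between density band 71 and the growth surface there are 619 − 71 = 548 density bands.
Excluding 8 false density bands: 548 − 8 = 540.
540 density bands at 2 per year is 540 / 2 = 270 years.
1915 − 270 = 1645 CE.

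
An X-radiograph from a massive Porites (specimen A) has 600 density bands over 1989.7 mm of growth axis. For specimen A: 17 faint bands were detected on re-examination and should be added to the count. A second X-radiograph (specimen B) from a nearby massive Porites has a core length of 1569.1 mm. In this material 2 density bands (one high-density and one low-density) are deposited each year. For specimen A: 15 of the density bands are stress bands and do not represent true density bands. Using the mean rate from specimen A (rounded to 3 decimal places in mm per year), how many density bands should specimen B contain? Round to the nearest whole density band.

Specimen A: after corrections the count is 600 − 15 + 17 = 602 density bands.
Specimen A: with 2 density bands per year, 602 / 2 = 301 years.
A: Extension rate ≈ 1989.7 / 301 = 6.610 mm/year.
B spans 1569.1 / 6.610 = 237.38 years; at 2 density bands per year that is 237.38 × 2 ≈ 475 density bands.

475 density bands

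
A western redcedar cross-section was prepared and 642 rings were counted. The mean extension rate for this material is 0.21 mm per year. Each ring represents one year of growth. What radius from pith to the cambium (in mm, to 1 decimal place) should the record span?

134.8 mm

The record spans 642 years at 0.21 mm per year.
Length ≈ 0.21 × 642 = 134.8 mm.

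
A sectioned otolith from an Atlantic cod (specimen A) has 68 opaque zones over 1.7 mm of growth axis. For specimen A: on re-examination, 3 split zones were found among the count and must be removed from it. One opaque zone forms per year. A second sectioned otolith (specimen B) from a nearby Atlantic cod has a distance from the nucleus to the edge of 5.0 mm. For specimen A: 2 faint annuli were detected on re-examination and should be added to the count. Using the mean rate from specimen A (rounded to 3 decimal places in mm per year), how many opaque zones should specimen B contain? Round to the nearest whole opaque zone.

Specimen A: true opaque zone count = 68 − 3 + 2 = 67.
A: Mean rate = 1.7 mm / 67 years ≈ 0.025 mm per year.
B spans 5.0 / 0.025 = 200.00 years ≈ 200 opaque zones.

200 opaque zones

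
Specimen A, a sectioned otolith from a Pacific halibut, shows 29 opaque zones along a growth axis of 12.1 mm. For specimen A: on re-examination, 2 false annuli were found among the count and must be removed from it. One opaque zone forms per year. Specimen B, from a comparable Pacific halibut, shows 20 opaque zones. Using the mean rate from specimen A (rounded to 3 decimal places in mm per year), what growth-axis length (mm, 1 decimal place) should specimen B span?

Specimen A: correcting the raw count gives 29 − 2 = 27 true opaque zones.
A: 12.1 mm over 27 years gives 12.1 / 27 ≈ 0.448 mm per year.
For B, 0.448 mm/year × 20 years = 9.0 mm.

9.0 mm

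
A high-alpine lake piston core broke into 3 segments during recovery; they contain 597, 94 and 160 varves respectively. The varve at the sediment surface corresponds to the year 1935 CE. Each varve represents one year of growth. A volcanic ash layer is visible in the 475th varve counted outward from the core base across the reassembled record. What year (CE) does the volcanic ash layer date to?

Total varves = 597 + 94 + 160 = 851.
Between varve 475 and the sediment surface there are 851 − 475 = 376 varves.
Counting back 376 years from 1935 CE places the volcanic ash layer in 1935 − 376 = 1559 CE.

1559 CE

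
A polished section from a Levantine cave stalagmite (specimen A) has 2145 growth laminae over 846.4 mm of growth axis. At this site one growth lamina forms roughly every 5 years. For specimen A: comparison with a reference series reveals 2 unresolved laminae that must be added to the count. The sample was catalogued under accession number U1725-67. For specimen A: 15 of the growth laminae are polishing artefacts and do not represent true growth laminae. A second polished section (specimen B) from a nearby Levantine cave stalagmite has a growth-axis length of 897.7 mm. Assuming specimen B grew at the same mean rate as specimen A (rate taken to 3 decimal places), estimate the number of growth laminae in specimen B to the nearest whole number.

Specimen A: after corrections the count is 2145 − 15 + 2 = 2132 growth laminae.
Specimen A: 2132 growth laminae at 5 years each span 2132 × 5 = 10660 years.
A: 846.4 mm over 10660 years gives 846.4 / 10660 ≈ 0.079 mm/yr.
For B, 897.7 / 0.079 = 11363.29 years; at 5 years per growth lamina that is 11363.29 / 5 ≈ 2273 growth laminae.

2273 growth laminae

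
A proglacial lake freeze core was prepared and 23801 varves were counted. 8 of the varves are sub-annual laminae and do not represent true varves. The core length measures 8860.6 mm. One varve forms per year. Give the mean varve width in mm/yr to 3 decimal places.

Correcting the raw count gives 23801 − 8 = 23793 true varves.
Extension rate ≈ 8860.6 / 23793 = 0.372 mm/yr.

0.372 mm/yr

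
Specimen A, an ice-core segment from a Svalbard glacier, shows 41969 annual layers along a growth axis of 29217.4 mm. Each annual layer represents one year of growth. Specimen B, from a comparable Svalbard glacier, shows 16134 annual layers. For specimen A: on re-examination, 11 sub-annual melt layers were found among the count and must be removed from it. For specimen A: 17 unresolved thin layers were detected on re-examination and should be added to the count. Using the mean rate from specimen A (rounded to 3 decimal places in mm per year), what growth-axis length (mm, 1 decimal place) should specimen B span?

11229.3 mm

Specimen A: adjusted count: 41969 − 11 + 17 = 41975 annual layers.
A: Extension rate ≈ 29217.4 / 41975 = 0.696 mm/yr.
For B, 0.696 mm/year × 16134 years = 11229.3 mm.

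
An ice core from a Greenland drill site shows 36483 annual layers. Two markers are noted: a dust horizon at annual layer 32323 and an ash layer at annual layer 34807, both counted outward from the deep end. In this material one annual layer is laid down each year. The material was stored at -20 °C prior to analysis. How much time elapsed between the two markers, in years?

Separation: 34807 − 32323 = 2484 annual layers.
At one annual layer per year, 2484 years elapsed between them.

2484 yr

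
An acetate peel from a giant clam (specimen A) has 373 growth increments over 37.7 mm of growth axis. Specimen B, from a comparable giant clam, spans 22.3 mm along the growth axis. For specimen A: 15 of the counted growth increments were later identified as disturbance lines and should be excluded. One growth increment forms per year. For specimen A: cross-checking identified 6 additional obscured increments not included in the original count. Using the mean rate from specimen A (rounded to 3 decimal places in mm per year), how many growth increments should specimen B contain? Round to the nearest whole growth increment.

Specimen A: after corrections the count is 373 − 15 + 6 = 364 growth increments.
A: 37.7 mm over 364 years gives 37.7 / 364 ≈ 0.104 mm/year.
Specimen B: 22.3 mm / 0.104 mm per year = 214.42 years ≈ 214 growth increments.

214 growth increments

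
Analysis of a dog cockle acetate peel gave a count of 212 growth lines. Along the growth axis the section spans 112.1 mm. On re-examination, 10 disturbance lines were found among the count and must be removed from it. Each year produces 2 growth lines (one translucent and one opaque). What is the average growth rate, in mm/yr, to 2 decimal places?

Adjusted count: 212 − 10 = 202 growth lines.
With 2 growth lines per year, 202 / 2 = 101 years.
Extension rate ≈ 112.1 / 101 = 1.11 mm/yr.

1.11 mm/yr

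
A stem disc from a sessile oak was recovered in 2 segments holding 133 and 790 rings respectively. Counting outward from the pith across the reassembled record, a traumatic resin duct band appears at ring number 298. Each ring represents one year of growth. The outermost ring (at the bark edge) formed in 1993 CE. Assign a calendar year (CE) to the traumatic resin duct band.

1368 CE

Total rings = 133 + 790 = 923.
The traumatic resin duct band sits at ring 298 from the pith, so 923 − 298 = 625 rings formed after it.
1993 − 625 = 1368 CE.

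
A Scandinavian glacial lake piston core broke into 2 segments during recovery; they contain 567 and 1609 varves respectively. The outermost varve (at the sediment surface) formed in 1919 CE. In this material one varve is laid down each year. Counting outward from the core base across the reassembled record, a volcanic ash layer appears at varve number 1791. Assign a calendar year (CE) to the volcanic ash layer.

Total varves = 567 + 1609 = 2176.
Between varve 1791 and the sediment surface there are 2176 − 1791 = 385 varves.
1919 − 385 = 1534 CE.

1534 CE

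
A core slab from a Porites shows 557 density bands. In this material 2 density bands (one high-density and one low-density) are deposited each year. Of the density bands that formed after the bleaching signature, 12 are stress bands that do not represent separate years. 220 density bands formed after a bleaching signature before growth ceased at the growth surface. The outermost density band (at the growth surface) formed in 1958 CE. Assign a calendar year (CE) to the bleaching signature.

1854 CE

220 density bands post-date the bleaching signature.
Excluding 12 false density bands: 220 − 12 = 208.
With 2 density bands per year, 208 / 2 = 104 years.
The density band at the growth surface is 1958 CE, so the bleaching signature dates to 1958 − 104 = 1854 CE.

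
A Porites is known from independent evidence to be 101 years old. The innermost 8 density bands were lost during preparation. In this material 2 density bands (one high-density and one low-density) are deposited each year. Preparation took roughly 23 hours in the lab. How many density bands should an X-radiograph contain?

With 2 density bands per year, 101 years would produce 101 × 2 = 202 density bands.
Subtracting the 8 density bands not captured gives 202 − 8 = 194 density bands in the record.

194 density bands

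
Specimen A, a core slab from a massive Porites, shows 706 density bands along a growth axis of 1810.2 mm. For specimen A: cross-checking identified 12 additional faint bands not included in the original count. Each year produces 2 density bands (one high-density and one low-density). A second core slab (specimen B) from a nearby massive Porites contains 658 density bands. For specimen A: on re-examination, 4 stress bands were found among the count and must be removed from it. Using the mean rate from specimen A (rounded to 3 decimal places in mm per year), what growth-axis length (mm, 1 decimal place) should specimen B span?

1668.4 mm

Specimen A: after corrections the count is 706 − 4 + 12 = 714 density bands.
Specimen A: 714 density bands at 2 per year is 714 / 2 = 357 years.
A: Extension rate ≈ 1810.2 / 357 = 5.071 mm/year.
Specimen B: with 2 density bands per year, 658 / 2 = 329 years. B's length ≈ 5.071 × 329 = 1668.4 mm.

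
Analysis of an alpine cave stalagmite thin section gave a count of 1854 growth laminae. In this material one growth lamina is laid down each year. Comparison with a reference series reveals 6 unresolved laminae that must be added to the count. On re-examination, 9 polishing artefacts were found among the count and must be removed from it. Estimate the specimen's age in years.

True growth lamina count = 1854 − 9 + 6 = 1851.
At one growth lamina per year, that is 1851 years.

1851 yr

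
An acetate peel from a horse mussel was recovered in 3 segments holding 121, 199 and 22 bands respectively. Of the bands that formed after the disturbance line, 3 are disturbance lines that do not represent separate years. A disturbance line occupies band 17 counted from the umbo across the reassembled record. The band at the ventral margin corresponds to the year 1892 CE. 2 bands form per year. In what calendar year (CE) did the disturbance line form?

Total bands = 121 + 199 + 22 = 342.
Between band 17 and the ventral margin there are 342 − 17 = 325 bands.
Removing the 3 false bands leaves 325 − 3 = 322 true bands beyond the disturbance line.
322 bands at 2 per year is 322 / 2 = 161 years.
1892 − 161 = 1731 CE.

1731 CE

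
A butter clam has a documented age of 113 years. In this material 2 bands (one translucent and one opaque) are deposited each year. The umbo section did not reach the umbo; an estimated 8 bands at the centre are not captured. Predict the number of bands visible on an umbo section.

Expected bands: 113 × 2 = 226.
Subtracting the 8 bands not captured gives 226 − 8 = 218 bands in the record.

218 bands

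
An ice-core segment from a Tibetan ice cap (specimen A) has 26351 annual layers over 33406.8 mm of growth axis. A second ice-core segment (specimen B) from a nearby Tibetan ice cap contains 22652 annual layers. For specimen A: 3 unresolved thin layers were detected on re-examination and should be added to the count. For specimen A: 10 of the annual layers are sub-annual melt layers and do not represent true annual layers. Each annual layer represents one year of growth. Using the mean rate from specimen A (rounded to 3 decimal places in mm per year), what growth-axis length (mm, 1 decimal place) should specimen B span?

Specimen A: correcting the raw count gives 26351 − 10 + 3 = 26344 true annual layers.
A: 33406.8 mm over 26344 years gives 33406.8 / 26344 ≈ 1.268 mm/yr.
For B, 1.268 mm/year × 22652 years = 28722.7 mm.

28722.7 mm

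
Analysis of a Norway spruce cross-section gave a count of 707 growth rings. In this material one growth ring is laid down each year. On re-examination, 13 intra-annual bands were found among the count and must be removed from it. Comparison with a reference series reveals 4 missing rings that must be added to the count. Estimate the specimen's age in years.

After corrections the count is 707 − 13 + 4 = 698 growth rings.
With a one-to-one growth ring periodicity this is 698 years.

698 years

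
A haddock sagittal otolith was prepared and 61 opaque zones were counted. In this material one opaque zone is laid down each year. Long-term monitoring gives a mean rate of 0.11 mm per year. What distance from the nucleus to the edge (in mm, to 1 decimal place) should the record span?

6.7 mm

61 years of growth are recorded.
Predicted length = 0.11 mm/year × 61 years = 6.7 mm.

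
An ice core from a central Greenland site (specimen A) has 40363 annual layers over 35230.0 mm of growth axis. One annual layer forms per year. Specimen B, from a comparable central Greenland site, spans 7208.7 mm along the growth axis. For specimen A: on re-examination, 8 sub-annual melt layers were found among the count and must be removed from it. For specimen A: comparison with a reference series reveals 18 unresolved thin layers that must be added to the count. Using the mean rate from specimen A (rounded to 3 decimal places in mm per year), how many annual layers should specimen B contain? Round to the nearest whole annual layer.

Specimen A: after corrections the count is 40363 − 8 + 18 = 40373 annual layers.
A: Mean rate = 35230.0 mm / 40373 years ≈ 0.873 mm/year.
B spans 7208.7 / 0.873 = 8257.39 years ≈ 8257 annual layers.

8257 annual layers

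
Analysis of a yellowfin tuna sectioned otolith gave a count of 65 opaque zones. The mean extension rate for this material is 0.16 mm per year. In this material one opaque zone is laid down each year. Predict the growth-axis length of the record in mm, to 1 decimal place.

10.4 mm

The record spans 65 years at 0.16 mm per year.
65 years at 0.16 mm/year gives 0.16 × 65 = 10.4 mm.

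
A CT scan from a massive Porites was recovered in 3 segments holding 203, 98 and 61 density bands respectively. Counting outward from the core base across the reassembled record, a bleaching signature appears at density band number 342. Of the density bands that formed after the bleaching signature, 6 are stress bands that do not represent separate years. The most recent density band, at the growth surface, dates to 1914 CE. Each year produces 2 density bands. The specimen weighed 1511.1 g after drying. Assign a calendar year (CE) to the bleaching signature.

Total density bands = 203 + 98 + 61 = 362.
The bleaching signature sits at density band 342 from the core base, so 362 − 342 = 20 density bands formed after it.
20 − 6 false = 14 true density bands after the bleaching signature.
With 2 density bands per year, 14 / 2 = 7 years.
The density band at the growth surface is 1914 CE, so the bleaching signature dates to 1914 − 7 = 1907 CE.

1907 CE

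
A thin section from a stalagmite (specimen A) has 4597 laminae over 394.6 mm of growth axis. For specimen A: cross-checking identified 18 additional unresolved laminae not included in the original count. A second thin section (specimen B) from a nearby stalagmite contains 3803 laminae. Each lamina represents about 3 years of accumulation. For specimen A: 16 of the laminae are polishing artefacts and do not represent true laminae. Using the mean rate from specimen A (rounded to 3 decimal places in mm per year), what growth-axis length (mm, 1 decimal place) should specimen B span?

330.9 mm

Specimen A: correcting the raw count gives 4597 − 16 + 18 = 4599 true laminae.
Specimen A: at 3 years per lamina, 4599 × 3 = 13797 years.
A: 394.6 mm over 13797 years gives 394.6 / 13797 ≈ 0.029 mm per year.
Specimen B: at 3 years per lamina, 3803 × 3 = 11409 years. Length of B = 0.029 × 11409 = 330.9 mm.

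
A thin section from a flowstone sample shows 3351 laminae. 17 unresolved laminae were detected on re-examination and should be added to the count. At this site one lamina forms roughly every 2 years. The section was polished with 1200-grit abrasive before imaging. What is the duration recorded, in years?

After corrections the count is 3351 + 17 = 3368 laminae.
Multiplying by 2 years per lamina: 3368 × 2 = 6736 years.

6736 years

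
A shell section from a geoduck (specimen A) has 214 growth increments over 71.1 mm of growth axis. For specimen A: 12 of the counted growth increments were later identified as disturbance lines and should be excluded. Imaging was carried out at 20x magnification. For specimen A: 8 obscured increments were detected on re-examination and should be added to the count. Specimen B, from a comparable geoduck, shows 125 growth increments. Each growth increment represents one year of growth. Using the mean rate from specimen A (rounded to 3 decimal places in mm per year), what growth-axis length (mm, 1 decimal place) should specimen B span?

42.4 mm

Specimen A: adjusted count: 214 − 12 + 8 = 210 growth increments.
A: Extension rate ≈ 71.1 / 210 = 0.339 mm/yr.
B's length ≈ 0.339 × 125 = 42.4 mm.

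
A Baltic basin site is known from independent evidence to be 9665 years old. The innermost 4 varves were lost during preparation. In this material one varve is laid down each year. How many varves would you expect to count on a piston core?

9661 varves

One varve per year gives 9665 varves over 9665 years.
Subtracting the 4 varves not captured gives 9665 − 4 = 9661 varves in the record.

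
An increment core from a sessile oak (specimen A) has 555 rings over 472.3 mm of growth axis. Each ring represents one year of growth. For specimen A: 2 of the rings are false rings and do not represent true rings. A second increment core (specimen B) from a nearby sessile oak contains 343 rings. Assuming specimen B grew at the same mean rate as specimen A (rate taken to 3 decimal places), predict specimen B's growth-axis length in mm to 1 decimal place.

Specimen A: correcting the raw count gives 555 − 2 = 553 true rings.
A: Mean rate = 472.3 mm / 553 years ≈ 0.854 mm per year.
For B, 0.854 mm/year × 343 years = 292.9 mm.

292.9 mm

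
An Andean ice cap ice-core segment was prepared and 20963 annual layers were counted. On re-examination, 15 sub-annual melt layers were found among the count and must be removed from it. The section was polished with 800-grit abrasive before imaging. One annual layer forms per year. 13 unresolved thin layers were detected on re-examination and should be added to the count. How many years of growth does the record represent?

20961 years

Adjusted count: 20963 − 15 + 13 = 20961 annual layers.
With a one-to-one annual layer periodicity this is 20961 years.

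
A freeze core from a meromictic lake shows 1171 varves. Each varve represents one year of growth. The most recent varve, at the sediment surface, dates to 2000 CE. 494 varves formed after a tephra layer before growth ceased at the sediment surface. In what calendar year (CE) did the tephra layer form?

1506 CE

494 varves post-date the tephra layer.
The varve at the sediment surface is 2000 CE, so the tephra layer dates to 2000 − 494 = 1506 CE.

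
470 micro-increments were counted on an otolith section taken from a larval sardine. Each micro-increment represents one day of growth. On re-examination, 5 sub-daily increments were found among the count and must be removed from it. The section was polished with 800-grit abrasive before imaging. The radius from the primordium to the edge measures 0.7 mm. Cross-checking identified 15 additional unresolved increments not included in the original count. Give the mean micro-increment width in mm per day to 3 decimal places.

0.001 mm per day

True micro-increment count = 470 − 5 + 15 = 480.
0.7 mm over 480 days gives 0.7 / 480 ≈ 0.001 mm per day.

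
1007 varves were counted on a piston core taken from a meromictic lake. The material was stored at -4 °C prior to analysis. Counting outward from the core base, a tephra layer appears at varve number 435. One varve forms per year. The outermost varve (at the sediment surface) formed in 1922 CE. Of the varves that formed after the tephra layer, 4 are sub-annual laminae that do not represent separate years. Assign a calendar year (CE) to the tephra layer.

1354 CE

Between varve 435 and the sediment surface there are 1007 − 435 = 572 varves.
Excluding 4 false varves: 572 − 4 = 568.
Counting back 568 years from 1922 CE places the tephra layer in 1922 − 568 = 1354 CE.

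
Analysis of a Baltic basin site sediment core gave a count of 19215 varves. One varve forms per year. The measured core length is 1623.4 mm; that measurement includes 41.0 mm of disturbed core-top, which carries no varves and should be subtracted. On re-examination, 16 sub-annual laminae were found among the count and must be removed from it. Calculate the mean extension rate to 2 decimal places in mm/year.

Adjusted count: 19215 − 16 = 19199 varves.
Removing the 41.0 mm offcut leaves 1623.4 − 41.0 = 1582.4 mm.
Extension rate ≈ 1582.4 / 19199 = 0.08 mm/year.

0.08 mm/year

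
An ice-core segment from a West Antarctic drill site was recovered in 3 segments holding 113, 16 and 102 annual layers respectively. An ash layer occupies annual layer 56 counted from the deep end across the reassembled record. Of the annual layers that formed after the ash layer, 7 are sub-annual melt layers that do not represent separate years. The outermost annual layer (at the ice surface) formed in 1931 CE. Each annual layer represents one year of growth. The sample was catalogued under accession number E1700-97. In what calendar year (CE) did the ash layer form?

Total annual layers = 113 + 16 + 102 = 231.
Between annual layer 56 and the ice surface there are 231 − 56 = 175 annual layers.
Excluding 7 false annual layers: 175 − 7 = 168.
Counting back 168 years from 1931 CE places the ash layer in 1931 − 168 = 1763 CE.

1763 CE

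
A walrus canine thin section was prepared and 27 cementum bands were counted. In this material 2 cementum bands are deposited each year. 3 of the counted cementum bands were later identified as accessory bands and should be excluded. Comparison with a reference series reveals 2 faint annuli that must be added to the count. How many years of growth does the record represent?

After corrections the count is 27 − 3 + 2 = 26 cementum bands.
26 cementum bands at 2 per year is 26 / 2 = 13 years.

13 years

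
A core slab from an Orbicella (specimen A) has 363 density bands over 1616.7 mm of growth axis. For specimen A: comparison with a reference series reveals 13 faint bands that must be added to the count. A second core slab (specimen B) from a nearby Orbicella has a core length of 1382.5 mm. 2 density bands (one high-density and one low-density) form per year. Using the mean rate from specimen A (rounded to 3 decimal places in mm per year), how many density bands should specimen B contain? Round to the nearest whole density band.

Specimen A: correcting the raw count gives 363 + 13 = 376 true density bands.
Specimen A: dividing by 2 density bands per year: 376 / 2 = 188 years.
A: Mean rate = 1616.7 mm / 188 years ≈ 8.599 mm per year.
B spans 1382.5 / 8.599 = 160.77 years; at 2 density bands per year that is 160.77 × 2 ≈ 322 density bands.

322 density bands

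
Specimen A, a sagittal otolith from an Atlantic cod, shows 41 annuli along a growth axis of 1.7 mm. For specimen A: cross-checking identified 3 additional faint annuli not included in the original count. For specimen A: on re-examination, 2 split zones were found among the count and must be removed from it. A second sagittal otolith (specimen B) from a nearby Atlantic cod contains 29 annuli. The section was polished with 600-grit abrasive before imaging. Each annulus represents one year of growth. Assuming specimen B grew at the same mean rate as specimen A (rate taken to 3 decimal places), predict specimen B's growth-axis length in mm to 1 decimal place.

Specimen A: correcting the raw count gives 41 − 2 + 3 = 42 true annuli.
A: Mean rate = 1.7 mm / 42 years ≈ 0.040 mm per year.
B's length ≈ 0.040 × 29 = 1.2 mm.

1.2 mm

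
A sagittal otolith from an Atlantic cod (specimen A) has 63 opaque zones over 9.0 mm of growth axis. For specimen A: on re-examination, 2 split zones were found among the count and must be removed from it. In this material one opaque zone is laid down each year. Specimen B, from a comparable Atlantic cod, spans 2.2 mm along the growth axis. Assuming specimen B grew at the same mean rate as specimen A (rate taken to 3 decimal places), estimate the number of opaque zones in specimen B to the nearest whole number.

Specimen A: adjusted count: 63 − 2 = 61 opaque zones.
A: Extension rate ≈ 9.0 / 61 = 0.148 mm per year.
B spans 2.2 / 0.148 = 14.86 years ≈ 15 opaque zones.

15 opaque zones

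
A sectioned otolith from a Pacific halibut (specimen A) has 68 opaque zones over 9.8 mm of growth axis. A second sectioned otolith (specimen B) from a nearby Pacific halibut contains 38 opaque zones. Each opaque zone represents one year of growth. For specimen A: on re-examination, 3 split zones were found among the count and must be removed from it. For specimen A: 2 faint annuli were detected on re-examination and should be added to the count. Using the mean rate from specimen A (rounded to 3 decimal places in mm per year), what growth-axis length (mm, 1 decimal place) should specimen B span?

Specimen A: true opaque zone count = 68 − 3 + 2 = 67.
A: Mean rate = 9.8 mm / 67 years ≈ 0.146 mm/year.
For B, 0.146 mm/year × 38 years = 5.5 mm.

5.5 mm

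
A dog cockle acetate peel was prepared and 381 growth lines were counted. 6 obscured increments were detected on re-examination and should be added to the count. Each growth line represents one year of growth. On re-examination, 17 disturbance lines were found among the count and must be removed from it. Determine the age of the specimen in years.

Adjusted count: 381 − 17 + 6 = 370 growth lines.
With a one-to-one growth line periodicity this is 370 years.

370 years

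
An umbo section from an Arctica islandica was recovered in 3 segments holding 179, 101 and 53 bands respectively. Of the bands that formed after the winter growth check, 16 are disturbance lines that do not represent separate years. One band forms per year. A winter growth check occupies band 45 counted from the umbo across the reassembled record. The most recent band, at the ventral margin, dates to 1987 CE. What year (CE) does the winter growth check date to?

Total bands = 179 + 101 + 53 = 333.
333 − 45 = 288 bands lie beyond the winter growth check toward the ventral margin.
288 − 16 false = 272 true bands after the winter growth check.
1987 − 272 = 1715 CE.

1715 CE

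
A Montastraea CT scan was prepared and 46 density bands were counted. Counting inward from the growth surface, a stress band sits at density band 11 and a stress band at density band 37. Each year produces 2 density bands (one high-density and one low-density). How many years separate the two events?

Separation: 37 − 11 = 26 density bands.
Dividing by 2 density bands per year: 26 / 2 = 13 years.

13 years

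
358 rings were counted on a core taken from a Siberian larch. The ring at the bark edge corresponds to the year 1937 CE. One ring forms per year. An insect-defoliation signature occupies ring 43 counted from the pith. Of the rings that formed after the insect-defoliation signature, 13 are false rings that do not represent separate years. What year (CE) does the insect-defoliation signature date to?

358 − 43 = 315 rings lie beyond the insect-defoliation signature toward the bark edge.
Removing the 13 false rings leaves 315 − 13 = 302 true rings beyond the insect-defoliation signature.
The ring at the bark edge is 1937 CE, so the insect-defoliation signature dates to 1937 − 302 = 1635 CE.

1635 CE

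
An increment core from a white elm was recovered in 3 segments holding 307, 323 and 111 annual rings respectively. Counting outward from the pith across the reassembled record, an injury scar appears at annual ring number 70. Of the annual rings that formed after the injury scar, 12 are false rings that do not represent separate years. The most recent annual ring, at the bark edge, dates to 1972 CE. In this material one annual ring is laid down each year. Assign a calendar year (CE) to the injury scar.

1313 CE

Total annual rings = 307 + 323 + 111 = 741.
The injury scar sits at annual ring 70 from the pith, so 741 − 70 = 671 annual rings formed after it.
671 − 12 false = 659 true annual rings after the injury scar.
Counting back 659 years from 1972 CE places the injury scar in 1972 − 659 = 1313 CE.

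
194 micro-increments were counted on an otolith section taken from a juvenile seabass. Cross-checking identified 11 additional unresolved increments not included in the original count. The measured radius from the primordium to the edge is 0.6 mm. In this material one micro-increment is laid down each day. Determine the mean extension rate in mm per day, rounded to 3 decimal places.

Adjusted count: 194 + 11 = 205 micro-increments.
Mean rate = 0.6 mm / 205 days ≈ 0.003 mm per day.

0.003 mm per day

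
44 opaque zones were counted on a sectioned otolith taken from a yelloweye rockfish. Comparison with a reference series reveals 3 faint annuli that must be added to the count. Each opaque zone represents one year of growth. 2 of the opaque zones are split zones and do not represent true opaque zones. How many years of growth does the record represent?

Adjusted count: 44 − 2 + 3 = 45 opaque zones.
One opaque zone per year makes the duration 45 years.

45 yr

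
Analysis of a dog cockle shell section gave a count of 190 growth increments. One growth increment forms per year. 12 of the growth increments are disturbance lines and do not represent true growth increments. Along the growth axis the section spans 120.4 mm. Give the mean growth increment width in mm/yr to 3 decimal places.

0.676 mm/yr

Adjusted count: 190 − 12 = 178 growth increments.
Mean rate = 120.4 mm / 178 years ≈ 0.676 mm/yr.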